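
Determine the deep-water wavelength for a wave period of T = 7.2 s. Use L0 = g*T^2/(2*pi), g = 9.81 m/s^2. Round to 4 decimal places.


L0 = g * T^2 / (2 * pi)
L0 = 9.81 * 7.2^2 / (2 * pi)
L0 = 9.81 * 51.8400 / 6.28319
L0 = 508.5504 / 6.28319
L0 = 80.9383 m

80.9383


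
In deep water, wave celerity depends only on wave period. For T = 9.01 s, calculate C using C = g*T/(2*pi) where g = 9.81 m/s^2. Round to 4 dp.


We use the deep-water celerity formula:
C = g * T / (2 * pi)
C = 9.81 * 9.01 / (2 * 3.14159...)
C = 88.388100 / 6.283185
C = 14.0674 m/s

14.0674


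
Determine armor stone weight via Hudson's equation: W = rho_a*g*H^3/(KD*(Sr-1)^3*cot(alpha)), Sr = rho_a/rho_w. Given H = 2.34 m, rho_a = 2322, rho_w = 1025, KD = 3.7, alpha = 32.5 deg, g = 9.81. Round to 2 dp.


Sr = rho_a / rho_w = 2322 / 1025 = 2.265366
(Sr - 1) = 1.265366
(Sr - 1)^3 = 2.026041
cot(32.5) = 1 / tan(32.5) = 1 / 0.637070 = 1.569686
Numerator = 2322 * 9.81 * 2.34^3 = 291862.8339
Denominator = 3.7 * 2.026041 * 1.569686 = 11.766918
W = 291862.8339 / 11.766918
W = 24803.68 N

24803.68


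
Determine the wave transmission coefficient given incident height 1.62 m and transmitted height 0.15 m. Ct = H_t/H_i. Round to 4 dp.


Ct = H_t / H_i
Ct = 0.15 / 1.62
Ct = 0.0926

0.0926


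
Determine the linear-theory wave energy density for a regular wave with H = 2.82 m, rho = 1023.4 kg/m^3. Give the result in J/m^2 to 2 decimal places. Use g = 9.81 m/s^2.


E = (1/8) * rho * g * H^2
E = (1/8) * 1023.4 * 9.81 * 2.82^2
E = 0.125 * 1023.4 * 9.81 * 7.9524
E = 9979.82 J/m^2

9979.82


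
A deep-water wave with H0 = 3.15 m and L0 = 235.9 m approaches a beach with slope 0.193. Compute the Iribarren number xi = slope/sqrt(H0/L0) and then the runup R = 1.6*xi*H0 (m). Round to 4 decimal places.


xi = slope / sqrt(H0/L0)
H0/L0 = 3.15/235.9 = 0.013353
sqrt(0.013353) = 0.115556
xi = 0.193 / 0.115556 = 1.670190
R = 1.6 * xi * H0 = 1.6 * 1.670190 * 3.15
R = 8.4178 m

8.4178


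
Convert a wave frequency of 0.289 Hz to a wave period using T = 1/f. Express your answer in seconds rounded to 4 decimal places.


T = 1 / f
T = 1 / 0.289
T = 3.4602 s

3.4602


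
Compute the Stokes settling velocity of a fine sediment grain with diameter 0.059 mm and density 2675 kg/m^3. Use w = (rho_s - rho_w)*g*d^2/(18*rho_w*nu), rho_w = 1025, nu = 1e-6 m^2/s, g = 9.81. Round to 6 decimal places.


w = (rho_s - rho_w) * g * d^2 / (18 * rho_w * nu)
d = 0.059 mm = 0.000059 m
rho_s - rho_w = 2675 - 1025 = 1650
Numerator = 1650 * 9.81 * (0.000059)^2 = 0.000056345206
Denominator = 18 * 1025 * 1e-6 = 0.018450
w = 0.003054 m/s

0.003054


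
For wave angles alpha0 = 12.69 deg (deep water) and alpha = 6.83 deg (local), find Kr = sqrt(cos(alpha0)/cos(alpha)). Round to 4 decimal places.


Kr = sqrt(cos(alpha0) / cos(alpha))
cos(12.69) = 0.975573
cos(6.83) = 0.992903
Kr = sqrt(0.975573 / 0.992903)
Kr = sqrt(0.982546)
Kr = 0.9912

0.9912


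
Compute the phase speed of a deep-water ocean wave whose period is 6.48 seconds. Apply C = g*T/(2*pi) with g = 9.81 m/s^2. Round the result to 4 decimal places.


We use the deep-water celerity formula:
C = g * T / (2 * pi)
C = 9.81 * 6.48 / (2 * 3.14159...)
C = 63.568800 / 6.283185
C = 10.1173 m/s

10.1173


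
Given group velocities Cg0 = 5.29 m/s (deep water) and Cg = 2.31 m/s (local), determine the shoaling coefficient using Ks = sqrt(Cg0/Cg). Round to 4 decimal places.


Ks = sqrt(Cg0 / Cg)
Ks = sqrt(5.29 / 2.31)
Ks = sqrt(2.2900)
Ks = 1.5133

1.5133


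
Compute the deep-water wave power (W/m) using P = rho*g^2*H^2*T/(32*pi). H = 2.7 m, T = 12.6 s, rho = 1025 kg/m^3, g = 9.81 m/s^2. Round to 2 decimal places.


P = rho * g^2 * H^2 * T / (32 * pi)
P = 1025 * 9.81^2 * 2.7^2 * 12.6 / (32 * pi)
P = 1025 * 96.2361 * 7.2900 * 12.6 / 100.53096
P = 90128.08 W/m

90128.08


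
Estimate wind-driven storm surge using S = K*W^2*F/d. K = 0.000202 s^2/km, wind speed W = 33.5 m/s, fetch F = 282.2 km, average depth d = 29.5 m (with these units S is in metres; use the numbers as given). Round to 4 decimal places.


S = K * W^2 * F / d
W^2 = 33.5^2 = 1122.25
S = 0.000202 * 1122.25 * 282.2 / 29.5
Numerator = 0.000202 * 1122.25 * 282.2 = 63.973188
S = 63.973188 / 29.5 = 2.1686 m

2.1686


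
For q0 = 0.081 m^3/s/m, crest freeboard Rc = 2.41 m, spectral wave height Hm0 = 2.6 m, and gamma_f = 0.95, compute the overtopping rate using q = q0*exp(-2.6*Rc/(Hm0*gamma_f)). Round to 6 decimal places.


q = q0 * exp(-2.6 * Rc / (Hm0 * gamma_f))
Exponent = -2.6 * 2.41 / (2.6 * 0.95)
= -2.6 * 2.41 / 2.4700
= -2.536842
exp(-2.536842) = 0.079116
q = 0.081 * 0.079116
q = 0.006408 m^3/s/m

0.006408


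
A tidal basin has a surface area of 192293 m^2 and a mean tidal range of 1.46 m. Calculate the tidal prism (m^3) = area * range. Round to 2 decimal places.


Tidal prism = Area * Tidal range
P = 192293 * 1.46
P = 280747.78 m^3

280747.78


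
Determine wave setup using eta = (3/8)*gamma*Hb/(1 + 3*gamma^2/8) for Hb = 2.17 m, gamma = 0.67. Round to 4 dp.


eta = (3/8) * gamma * Hb / (1 + 3*gamma^2/8)
Numerator = (3/8) * 0.67 * 2.17 = 0.545213
Denominator = 1 + 3*0.67^2/8 = 1 + 0.168338 = 1.168338
eta = 0.545213 / 1.168338
eta = 0.4667 m

0.4667


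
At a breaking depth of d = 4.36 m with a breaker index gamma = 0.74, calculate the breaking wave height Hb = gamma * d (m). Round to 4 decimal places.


Hb = gamma * d
Hb = 0.74 * 4.36
Hb = 3.2264 m

3.2264


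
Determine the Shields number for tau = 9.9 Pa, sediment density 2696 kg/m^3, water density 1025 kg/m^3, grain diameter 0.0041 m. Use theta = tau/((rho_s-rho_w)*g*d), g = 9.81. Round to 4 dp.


theta = tau / ((rho_s - rho_w) * g * d)
rho_s - rho_w = 2696 - 1025 = 1671
Denominator = 1671 * 9.81 * 0.0041 = 67.209291
theta = 9.9 / 67.209291
theta = 0.1473

0.1473


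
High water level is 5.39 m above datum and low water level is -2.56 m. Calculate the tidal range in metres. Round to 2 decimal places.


Tidal range = High water - Low water
Tidal range = 5.39 - (-2.56)
Tidal range = 7.95 m

7.95


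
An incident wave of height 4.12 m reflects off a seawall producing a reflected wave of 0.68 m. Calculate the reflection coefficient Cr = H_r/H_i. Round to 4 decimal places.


Cr = H_r / H_i
Cr = 0.68 / 4.12
Cr = 0.1650

0.1650


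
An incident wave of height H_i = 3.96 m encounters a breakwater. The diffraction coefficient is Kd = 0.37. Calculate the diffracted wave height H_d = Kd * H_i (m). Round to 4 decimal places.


H_d = Kd * H_i
H_d = 0.37 * 3.96
H_d = 1.4652 m

1.4652


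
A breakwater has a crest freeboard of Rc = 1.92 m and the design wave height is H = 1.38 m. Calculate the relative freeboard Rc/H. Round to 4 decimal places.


Relative freeboard = Rc / H
= 1.92 / 1.38
= 1.3913

1.3913


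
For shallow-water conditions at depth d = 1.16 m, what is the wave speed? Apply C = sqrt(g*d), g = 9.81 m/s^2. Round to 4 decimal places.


Using the shallow-water approximation:
C = sqrt(g * d) = sqrt(9.81 * 1.16)
C = sqrt(11.3796)
C = 3.3734 m/s

3.3734


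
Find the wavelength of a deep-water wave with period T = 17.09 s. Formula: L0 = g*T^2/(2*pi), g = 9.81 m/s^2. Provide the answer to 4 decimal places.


L0 = g * T^2 / (2 * pi)
L0 = 9.81 * 17.09^2 / (2 * pi)
L0 = 9.81 * 292.0681 / 6.28319
L0 = 2865.1881 / 6.28319
L0 = 456.0088 m

456.0088


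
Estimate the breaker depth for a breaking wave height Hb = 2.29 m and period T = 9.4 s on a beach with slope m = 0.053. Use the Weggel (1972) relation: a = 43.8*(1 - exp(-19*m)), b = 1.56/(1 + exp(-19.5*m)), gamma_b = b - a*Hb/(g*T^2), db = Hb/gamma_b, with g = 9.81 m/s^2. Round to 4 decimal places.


a = 43.8 * (1 - exp(-19 * m))
exp(-19 * 0.053) = exp(-1.0070) = 0.365313
a = 43.8 * (1 - 0.365313) = 27.799278
b = 1.56 / (1 + exp(-19.5 * m))
exp(-19.5 * 0.053) = exp(-1.0335) = 0.355760
b = 1.56 / (1 + 0.355760) = 1.150646
Hb / (g * T^2) = 2.29 / (9.81 * 9.4^2) = 2.29 / 866.8116 = 0.00264187
gamma_b = b - a * Hb/(g*T^2) = 1.150646 - 27.799278 * 0.00264187 = 1.077204
db = Hb / gamma_b = 2.29 / 1.077204
db = 2.1259 m

2.1259


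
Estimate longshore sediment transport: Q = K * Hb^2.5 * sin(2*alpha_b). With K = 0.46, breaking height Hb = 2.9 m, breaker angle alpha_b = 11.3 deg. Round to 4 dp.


Q = K * Hb^2.5 * sin(2 * alpha_b)
Hb^2.5 = 2.9^2.5 = 14.321714
sin(2 * 11.3) = sin(22.6) = 0.384295
Q = 0.46 * 14.321714 * 0.384295
Q = 2.5317 m^3/s

2.5317


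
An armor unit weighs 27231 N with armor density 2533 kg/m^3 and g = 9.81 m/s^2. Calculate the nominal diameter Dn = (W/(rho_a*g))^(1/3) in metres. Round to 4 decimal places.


V = W / (rho_a * g)
V = 27231 / (2533 * 9.81)
V = 27231 / 24848.73
V = 1.095871 m^3
Dn = V^(1/3) = 1.095871^(1/3)
Dn = 1.0310 m

1.0310


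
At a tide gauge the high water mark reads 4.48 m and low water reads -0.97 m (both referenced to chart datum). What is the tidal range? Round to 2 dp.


Tidal range = High water - Low water
Tidal range = 4.48 - (-0.97)
Tidal range = 5.45 m

5.45


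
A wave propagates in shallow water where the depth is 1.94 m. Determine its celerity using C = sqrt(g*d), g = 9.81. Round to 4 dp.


Using the shallow-water approximation:
C = sqrt(g * d) = sqrt(9.81 * 1.94)
C = sqrt(19.0314)
C = 4.3625 m/s

4.3625


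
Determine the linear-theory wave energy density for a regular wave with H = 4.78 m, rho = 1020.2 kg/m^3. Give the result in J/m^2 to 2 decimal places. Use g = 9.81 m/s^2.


E = (1/8) * rho * g * H^2
E = (1/8) * 1020.2 * 9.81 * 4.78^2
E = 0.125 * 1020.2 * 9.81 * 22.8484
E = 28583.81 J/m^2

28583.81


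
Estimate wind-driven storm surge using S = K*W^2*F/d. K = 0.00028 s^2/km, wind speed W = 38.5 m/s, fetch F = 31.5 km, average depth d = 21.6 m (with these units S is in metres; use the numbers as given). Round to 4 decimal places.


S = K * W^2 * F / d
W^2 = 38.5^2 = 1482.25
S = 0.00028 * 1482.25 * 31.5 / 21.6
Numerator = 0.00028 * 1482.25 * 31.5 = 13.073445
S = 13.073445 / 21.6 = 0.6053 m

0.6053


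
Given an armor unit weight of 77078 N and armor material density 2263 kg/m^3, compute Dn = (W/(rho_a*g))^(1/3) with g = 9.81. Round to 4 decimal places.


V = W / (rho_a * g)
V = 77078 / (2263 * 9.81)
V = 77078 / 22200.03
V = 3.471977 m^3
Dn = V^(1/3) = 3.471977^(1/3)
Dn = 1.5142 m

1.5142


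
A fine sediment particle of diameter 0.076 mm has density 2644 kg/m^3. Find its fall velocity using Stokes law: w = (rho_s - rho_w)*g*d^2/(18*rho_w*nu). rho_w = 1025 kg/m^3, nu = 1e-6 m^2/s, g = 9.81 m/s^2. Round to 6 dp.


w = (rho_s - rho_w) * g * d^2 / (18 * rho_w * nu)
d = 0.076 mm = 0.000076 m
rho_s - rho_w = 2644 - 1025 = 1619
Numerator = 1619 * 9.81 * (0.000076)^2 = 0.000091736685
Denominator = 18 * 1025 * 1e-6 = 0.018450
w = 0.004972 m/s

0.004972


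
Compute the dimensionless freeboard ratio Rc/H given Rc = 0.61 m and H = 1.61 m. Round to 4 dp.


Relative freeboard = Rc / H
= 0.61 / 1.61
= 0.3789

0.3789


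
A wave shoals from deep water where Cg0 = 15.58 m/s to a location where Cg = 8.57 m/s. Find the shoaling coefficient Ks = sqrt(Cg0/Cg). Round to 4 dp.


Ks = sqrt(Cg0 / Cg)
Ks = sqrt(15.58 / 8.57)
Ks = sqrt(1.8180)
Ks = 1.3483

1.3483


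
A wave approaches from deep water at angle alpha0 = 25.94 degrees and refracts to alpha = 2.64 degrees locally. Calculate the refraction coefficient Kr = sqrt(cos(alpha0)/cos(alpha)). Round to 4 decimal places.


Kr = sqrt(cos(alpha0) / cos(alpha))
cos(25.94) = 0.899253
cos(2.64) = 0.998939
Kr = sqrt(0.899253 / 0.998939)
Kr = sqrt(0.900208)
Kr = 0.9488

0.9488


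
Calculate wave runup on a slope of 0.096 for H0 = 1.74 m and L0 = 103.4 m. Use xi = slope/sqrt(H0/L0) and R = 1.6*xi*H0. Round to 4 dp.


xi = slope / sqrt(H0/L0)
H0/L0 = 1.74/103.4 = 0.016828
sqrt(0.016828) = 0.129722
xi = 0.096 / 0.129722 = 0.740043
R = 1.6 * xi * H0 = 1.6 * 0.740043 * 1.74
R = 2.0603 m

2.0603


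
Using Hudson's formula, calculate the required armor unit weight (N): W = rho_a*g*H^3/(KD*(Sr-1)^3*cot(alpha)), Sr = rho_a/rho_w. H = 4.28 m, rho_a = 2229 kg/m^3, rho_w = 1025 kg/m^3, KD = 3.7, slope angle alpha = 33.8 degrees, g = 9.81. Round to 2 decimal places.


Sr = rho_a / rho_w = 2229 / 1025 = 2.174634
(Sr - 1) = 1.174634
(Sr - 1)^3 = 1.620720
cot(33.8) = 1 / tan(33.8) = 1 / 0.669442 = 1.493782
Numerator = 2229 * 9.81 * 4.28^3 = 1714392.9926
Denominator = 3.7 * 1.620720 * 1.493782 = 8.957707
W = 1714392.9926 / 8.957707
W = 191387.48 N

191387.48


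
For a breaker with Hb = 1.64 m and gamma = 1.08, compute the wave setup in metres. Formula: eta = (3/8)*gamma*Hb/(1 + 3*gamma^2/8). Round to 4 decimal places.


eta = (3/8) * gamma * Hb / (1 + 3*gamma^2/8)
Numerator = (3/8) * 1.08 * 1.64 = 0.664200
Denominator = 1 + 3*1.08^2/8 = 1 + 0.437400 = 1.437400
eta = 0.664200 / 1.437400
eta = 0.4621 m

0.4621


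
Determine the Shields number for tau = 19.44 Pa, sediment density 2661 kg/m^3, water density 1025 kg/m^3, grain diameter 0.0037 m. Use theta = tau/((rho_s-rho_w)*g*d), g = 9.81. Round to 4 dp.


theta = tau / ((rho_s - rho_w) * g * d)
rho_s - rho_w = 2661 - 1025 = 1636
Denominator = 1636 * 9.81 * 0.0037 = 59.381892
theta = 19.44 / 59.381892
theta = 0.3274

0.3274


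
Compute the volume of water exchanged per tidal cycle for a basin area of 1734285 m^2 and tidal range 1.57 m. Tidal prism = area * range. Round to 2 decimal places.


Tidal prism = Area * Tidal range
P = 1734285 * 1.57
P = 2722827.45 m^3

2722827.45


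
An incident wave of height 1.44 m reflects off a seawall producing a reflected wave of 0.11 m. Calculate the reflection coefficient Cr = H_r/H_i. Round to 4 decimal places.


Cr = H_r / H_i
Cr = 0.11 / 1.44
Cr = 0.0764

0.0764


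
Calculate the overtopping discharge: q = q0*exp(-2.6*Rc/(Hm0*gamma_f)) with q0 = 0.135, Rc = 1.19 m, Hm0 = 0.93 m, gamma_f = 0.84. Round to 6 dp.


q = q0 * exp(-2.6 * Rc / (Hm0 * gamma_f))
Exponent = -2.6 * 1.19 / (0.93 * 0.84)
= -2.6 * 1.19 / 0.7812
= -3.960573
exp(-3.960573) = 0.019052
q = 0.135 * 0.019052
q = 0.002572 m^3/s/m

0.002572


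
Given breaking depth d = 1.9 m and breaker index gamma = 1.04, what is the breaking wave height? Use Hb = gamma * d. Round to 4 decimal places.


Hb = gamma * d
Hb = 1.04 * 1.9
Hb = 1.9760 m

1.9760


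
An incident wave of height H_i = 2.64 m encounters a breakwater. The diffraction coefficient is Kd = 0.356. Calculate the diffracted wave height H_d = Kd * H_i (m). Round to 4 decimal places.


H_d = Kd * H_i
H_d = 0.356 * 2.64
H_d = 0.9398 m

0.9398


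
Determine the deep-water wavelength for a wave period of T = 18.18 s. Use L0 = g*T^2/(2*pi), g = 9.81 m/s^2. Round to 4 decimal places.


L0 = g * T^2 / (2 * pi)
L0 = 9.81 * 18.18^2 / (2 * pi)
L0 = 9.81 * 330.5124 / 6.28319
L0 = 3242.3266 / 6.28319
L0 = 516.0323 m

516.0323


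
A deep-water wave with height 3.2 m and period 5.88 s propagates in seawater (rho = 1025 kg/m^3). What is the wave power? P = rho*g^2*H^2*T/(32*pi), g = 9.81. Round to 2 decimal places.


P = rho * g^2 * H^2 * T / (32 * pi)
P = 1025 * 9.81^2 * 3.2^2 * 5.88 / (32 * pi)
P = 1025 * 96.2361 * 10.2400 * 5.88 / 100.53096
P = 59079.84 W/m

59079.84


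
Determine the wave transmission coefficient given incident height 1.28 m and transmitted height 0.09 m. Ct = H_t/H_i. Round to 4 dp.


Ct = H_t / H_i
Ct = 0.09 / 1.28
Ct = 0.0703

0.0703


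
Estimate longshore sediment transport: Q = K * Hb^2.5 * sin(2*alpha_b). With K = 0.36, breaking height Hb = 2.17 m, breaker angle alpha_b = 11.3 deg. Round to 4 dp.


Q = K * Hb^2.5 * sin(2 * alpha_b)
Hb^2.5 = 2.17^2.5 = 6.936643
sin(2 * 11.3) = sin(22.6) = 0.384295
Q = 0.36 * 6.936643 * 0.384295
Q = 0.9597 m^3/s

0.9597


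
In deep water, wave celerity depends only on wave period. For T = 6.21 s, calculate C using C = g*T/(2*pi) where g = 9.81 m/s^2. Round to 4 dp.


We use the deep-water celerity formula:
C = g * T / (2 * pi)
C = 9.81 * 6.21 / (2 * 3.14159...)
C = 60.920100 / 6.283185
C = 9.6957 m/s

9.6957


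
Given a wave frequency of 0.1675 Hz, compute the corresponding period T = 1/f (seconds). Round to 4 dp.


T = 1 / f
T = 1 / 0.1675
T = 5.9701 s

5.9701


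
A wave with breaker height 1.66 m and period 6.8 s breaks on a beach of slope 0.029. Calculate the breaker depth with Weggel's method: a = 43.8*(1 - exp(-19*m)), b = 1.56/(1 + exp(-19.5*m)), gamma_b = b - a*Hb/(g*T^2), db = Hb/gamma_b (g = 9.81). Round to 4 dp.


a = 43.8 * (1 - exp(-19 * m))
exp(-19 * 0.029) = exp(-0.5510) = 0.576373
a = 43.8 * (1 - 0.576373) = 18.554856
b = 1.56 / (1 + exp(-19.5 * m))
exp(-19.5 * 0.029) = exp(-0.5655) = 0.568076
b = 1.56 / (1 + 0.568076) = 0.994850
Hb / (g * T^2) = 1.66 / (9.81 * 6.8^2) = 1.66 / 453.6144 = 0.00365950
gamma_b = b - a * Hb/(g*T^2) = 0.994850 - 18.554856 * 0.00365950 = 0.926948
db = Hb / gamma_b = 1.66 / 0.926948
db = 1.7908 m

1.7908


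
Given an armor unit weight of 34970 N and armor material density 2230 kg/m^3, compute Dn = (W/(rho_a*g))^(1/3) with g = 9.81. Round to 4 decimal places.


V = W / (rho_a * g)
V = 34970 / (2230 * 9.81)
V = 34970 / 21876.30
V = 1.598534 m^3
Dn = V^(1/3) = 1.598534^(1/3)
Dn = 1.1692 m

1.1692


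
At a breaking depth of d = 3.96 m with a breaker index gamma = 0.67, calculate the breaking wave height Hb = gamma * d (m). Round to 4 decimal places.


Hb = gamma * d
Hb = 0.67 * 3.96
Hb = 2.6532 m

2.6532


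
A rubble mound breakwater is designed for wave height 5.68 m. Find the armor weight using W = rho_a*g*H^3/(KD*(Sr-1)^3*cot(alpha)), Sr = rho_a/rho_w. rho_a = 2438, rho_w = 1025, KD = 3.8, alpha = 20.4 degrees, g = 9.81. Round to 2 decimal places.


Sr = rho_a / rho_w = 2438 / 1025 = 2.378537
(Sr - 1) = 1.378537
(Sr - 1)^3 = 2.619720
cot(20.4) = 1 / tan(20.4) = 1 / 0.371897 = 2.688919
Numerator = 2438 * 9.81 * 5.68^3 = 4382760.2670
Denominator = 3.8 * 2.619720 * 2.688919 = 26.768017
W = 4382760.2670 / 26.768017
W = 163731.23 N

163731.23


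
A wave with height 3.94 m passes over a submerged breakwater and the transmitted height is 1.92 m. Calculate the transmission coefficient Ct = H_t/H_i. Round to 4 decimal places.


Ct = H_t / H_i
Ct = 1.92 / 3.94
Ct = 0.4873

0.4873


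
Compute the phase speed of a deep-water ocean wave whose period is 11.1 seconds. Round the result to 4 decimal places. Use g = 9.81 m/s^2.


We use the deep-water celerity formula:
C = g * T / (2 * pi)
C = 9.81 * 11.1 / (2 * 3.14159...)
C = 108.891000 / 6.283185
C = 17.3305 m/s

17.3305


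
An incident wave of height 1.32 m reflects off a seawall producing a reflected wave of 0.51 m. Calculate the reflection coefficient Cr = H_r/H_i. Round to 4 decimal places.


Cr = H_r / H_i
Cr = 0.51 / 1.32
Cr = 0.3864

0.3864


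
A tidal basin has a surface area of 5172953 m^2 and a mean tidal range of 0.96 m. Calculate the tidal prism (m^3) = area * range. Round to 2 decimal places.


Tidal prism = Area * Tidal range
P = 5172953 * 0.96
P = 4966034.88 m^3

4966034.88


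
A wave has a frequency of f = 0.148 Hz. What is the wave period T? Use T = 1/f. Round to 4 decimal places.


T = 1 / f
T = 1 / 0.148
T = 6.7568 s

6.7568


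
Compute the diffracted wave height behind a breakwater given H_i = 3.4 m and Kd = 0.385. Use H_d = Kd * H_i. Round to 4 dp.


H_d = Kd * H_i
H_d = 0.385 * 3.4
H_d = 1.3090 m

1.3090


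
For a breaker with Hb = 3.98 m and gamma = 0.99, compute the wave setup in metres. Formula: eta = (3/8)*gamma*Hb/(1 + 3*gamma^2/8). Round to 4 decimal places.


eta = (3/8) * gamma * Hb / (1 + 3*gamma^2/8)
Numerator = (3/8) * 0.99 * 3.98 = 1.477575
Denominator = 1 + 3*0.99^2/8 = 1 + 0.367538 = 1.367538
eta = 1.477575 / 1.367538
eta = 1.0805 m

1.0805


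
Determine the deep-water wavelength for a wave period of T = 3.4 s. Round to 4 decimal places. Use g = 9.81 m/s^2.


L0 = g * T^2 / (2 * pi)
L0 = 9.81 * 3.4^2 / (2 * pi)
L0 = 9.81 * 11.5600 / 6.28319
L0 = 113.4036 / 6.28319
L0 = 18.0487 m

18.0487


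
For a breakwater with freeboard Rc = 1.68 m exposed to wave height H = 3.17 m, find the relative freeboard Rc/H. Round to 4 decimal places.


Relative freeboard = Rc / H
= 1.68 / 3.17
= 0.5300

0.5300


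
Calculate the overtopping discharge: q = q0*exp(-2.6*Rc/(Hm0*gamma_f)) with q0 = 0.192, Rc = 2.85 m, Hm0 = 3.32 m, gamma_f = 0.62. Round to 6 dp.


q = q0 * exp(-2.6 * Rc / (Hm0 * gamma_f))
Exponent = -2.6 * 2.85 / (3.32 * 0.62)
= -2.6 * 2.85 / 2.0584
= -3.599883
exp(-3.599883) = 0.027327
q = 0.192 * 0.027327
q = 0.005247 m^3/s/m

0.005247


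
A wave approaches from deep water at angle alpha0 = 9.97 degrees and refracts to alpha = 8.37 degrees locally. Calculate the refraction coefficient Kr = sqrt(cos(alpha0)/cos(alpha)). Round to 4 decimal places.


Kr = sqrt(cos(alpha0) / cos(alpha))
cos(9.97) = 0.984899
cos(8.37) = 0.989349
Kr = sqrt(0.984899 / 0.989349)
Kr = sqrt(0.995502)
Kr = 0.9977

0.9977


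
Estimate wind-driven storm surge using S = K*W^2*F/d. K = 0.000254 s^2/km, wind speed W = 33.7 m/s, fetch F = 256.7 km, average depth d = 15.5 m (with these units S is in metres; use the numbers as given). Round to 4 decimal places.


S = K * W^2 * F / d
W^2 = 33.7^2 = 1135.69
S = 0.000254 * 1135.69 * 256.7 / 15.5
Numerator = 0.000254 * 1135.69 * 256.7 = 74.049032
S = 74.049032 / 15.5 = 4.7774 m

4.7774


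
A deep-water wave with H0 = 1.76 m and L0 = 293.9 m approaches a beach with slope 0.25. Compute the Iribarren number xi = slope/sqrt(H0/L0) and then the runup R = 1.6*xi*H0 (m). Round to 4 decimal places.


xi = slope / sqrt(H0/L0)
H0/L0 = 1.76/293.9 = 0.005988
sqrt(0.005988) = 0.077385
xi = 0.25 / 0.077385 = 3.230602
R = 1.6 * xi * H0 = 1.6 * 3.230602 * 1.76
R = 9.0974 m

9.0974


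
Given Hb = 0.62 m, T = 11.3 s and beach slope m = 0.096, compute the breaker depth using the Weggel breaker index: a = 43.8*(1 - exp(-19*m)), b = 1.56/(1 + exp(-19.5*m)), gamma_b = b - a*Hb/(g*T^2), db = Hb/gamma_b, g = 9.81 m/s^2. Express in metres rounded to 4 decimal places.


a = 43.8 * (1 - exp(-19 * m))
exp(-19 * 0.096) = exp(-1.8240) = 0.161379
a = 43.8 * (1 - 0.161379) = 36.731602
b = 1.56 / (1 + exp(-19.5 * m))
exp(-19.5 * 0.096) = exp(-1.8720) = 0.153816
b = 1.56 / (1 + 0.153816) = 1.352036
Hb / (g * T^2) = 0.62 / (9.81 * 11.3^2) = 0.62 / 1252.6389 = 0.00049496
gamma_b = b - a * Hb/(g*T^2) = 1.352036 - 36.731602 * 0.00049496 = 1.333855
db = Hb / gamma_b = 0.62 / 1.333855
db = 0.4648 m

0.4648


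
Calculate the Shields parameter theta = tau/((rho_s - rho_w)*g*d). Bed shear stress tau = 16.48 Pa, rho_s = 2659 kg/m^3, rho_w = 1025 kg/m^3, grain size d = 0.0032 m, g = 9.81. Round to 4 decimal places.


theta = tau / ((rho_s - rho_w) * g * d)
rho_s - rho_w = 2659 - 1025 = 1634
Denominator = 1634 * 9.81 * 0.0032 = 51.294528
theta = 16.48 / 51.294528
theta = 0.3213

0.3213


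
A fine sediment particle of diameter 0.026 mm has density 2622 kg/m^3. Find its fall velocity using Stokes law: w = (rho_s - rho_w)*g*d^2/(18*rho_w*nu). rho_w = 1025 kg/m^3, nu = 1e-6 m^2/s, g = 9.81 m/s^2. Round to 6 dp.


w = (rho_s - rho_w) * g * d^2 / (18 * rho_w * nu)
d = 0.026 mm = 0.000026 m
rho_s - rho_w = 2622 - 1025 = 1597
Numerator = 1597 * 9.81 * (0.000026)^2 = 0.000010590601
Denominator = 18 * 1025 * 1e-6 = 0.018450
w = 0.000574 m/s

0.000574


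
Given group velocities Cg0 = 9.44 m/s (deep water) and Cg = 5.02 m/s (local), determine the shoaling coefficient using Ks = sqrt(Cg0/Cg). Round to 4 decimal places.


Ks = sqrt(Cg0 / Cg)
Ks = sqrt(9.44 / 5.02)
Ks = sqrt(1.8805)
Ks = 1.3713

1.3713


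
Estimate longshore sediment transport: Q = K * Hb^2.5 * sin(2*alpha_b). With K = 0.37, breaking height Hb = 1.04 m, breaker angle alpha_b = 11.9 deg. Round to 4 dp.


Q = K * Hb^2.5 * sin(2 * alpha_b)
Hb^2.5 = 1.04^2.5 = 1.103020
sin(2 * 11.9) = sin(23.8) = 0.403545
Q = 0.37 * 1.103020 * 0.403545
Q = 0.1647 m^3/s

0.1647


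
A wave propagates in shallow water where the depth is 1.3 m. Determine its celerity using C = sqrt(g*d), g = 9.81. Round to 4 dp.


Using the shallow-water approximation:
C = sqrt(g * d) = sqrt(9.81 * 1.3)
C = sqrt(12.7530)
C = 3.5711 m/s

3.5711


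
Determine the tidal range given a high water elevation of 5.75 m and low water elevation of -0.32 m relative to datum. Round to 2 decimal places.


Tidal range = High water - Low water
Tidal range = 5.75 - (-0.32)
Tidal range = 6.07 m

6.07


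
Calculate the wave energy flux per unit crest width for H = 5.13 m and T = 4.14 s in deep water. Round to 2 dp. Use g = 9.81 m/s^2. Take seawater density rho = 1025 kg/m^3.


P = rho * g^2 * H^2 * T / (32 * pi)
P = 1025 * 9.81^2 * 5.13^2 * 4.14 / (32 * pi)
P = 1025 * 96.2361 * 26.3169 * 4.14 / 100.53096
P = 106904.77 W/m

106904.77


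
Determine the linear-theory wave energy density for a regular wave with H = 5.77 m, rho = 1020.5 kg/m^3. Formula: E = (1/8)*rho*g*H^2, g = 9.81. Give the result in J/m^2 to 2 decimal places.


E = (1/8) * rho * g * H^2
E = (1/8) * 1020.5 * 9.81 * 5.77^2
E = 0.125 * 1020.5 * 9.81 * 33.2929
E = 41662.34 J/m^2

41662.34


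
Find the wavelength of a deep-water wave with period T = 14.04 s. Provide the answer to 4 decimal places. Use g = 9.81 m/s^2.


L0 = g * T^2 / (2 * pi)
L0 = 9.81 * 14.04^2 / (2 * pi)
L0 = 9.81 * 197.1216 / 6.28319
L0 = 1933.7629 / 6.28319
L0 = 307.7679 m

307.7679


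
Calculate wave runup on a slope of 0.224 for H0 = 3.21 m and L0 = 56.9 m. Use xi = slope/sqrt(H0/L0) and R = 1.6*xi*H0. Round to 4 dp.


xi = slope / sqrt(H0/L0)
H0/L0 = 3.21/56.9 = 0.056415
sqrt(0.056415) = 0.237518
xi = 0.224 / 0.237518 = 0.943087
R = 1.6 * xi * H0 = 1.6 * 0.943087 * 3.21
R = 4.8437 m

4.8437


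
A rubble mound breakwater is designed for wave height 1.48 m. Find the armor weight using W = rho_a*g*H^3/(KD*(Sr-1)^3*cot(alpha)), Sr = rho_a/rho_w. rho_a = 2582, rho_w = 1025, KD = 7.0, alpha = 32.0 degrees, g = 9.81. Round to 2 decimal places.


Sr = rho_a / rho_w = 2582 / 1025 = 2.519024
(Sr - 1) = 1.519024
(Sr - 1)^3 = 3.505050
cot(32.0) = 1 / tan(32.0) = 1 / 0.624869 = 1.600335
Numerator = 2582 * 9.81 * 1.48^3 = 82112.7111
Denominator = 7.0 * 3.505050 * 1.600335 = 39.264770
W = 82112.7111 / 39.264770
W = 2091.26 N

2091.26


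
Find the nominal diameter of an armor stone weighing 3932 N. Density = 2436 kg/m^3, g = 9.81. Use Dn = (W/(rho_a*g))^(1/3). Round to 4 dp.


V = W / (rho_a * g)
V = 3932 / (2436 * 9.81)
V = 3932 / 23897.16
V = 0.164538 m^3
Dn = V^(1/3) = 0.164538^(1/3)
Dn = 0.5480 m

0.5480


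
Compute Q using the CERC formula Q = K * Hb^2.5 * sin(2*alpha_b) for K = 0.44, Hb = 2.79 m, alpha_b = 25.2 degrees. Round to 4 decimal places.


Q = K * Hb^2.5 * sin(2 * alpha_b)
Hb^2.5 = 2.79^2.5 = 13.002010
sin(2 * 25.2) = sin(50.4) = 0.770513
Q = 0.44 * 13.002010 * 0.770513
Q = 4.4080 m^3/s

4.4080


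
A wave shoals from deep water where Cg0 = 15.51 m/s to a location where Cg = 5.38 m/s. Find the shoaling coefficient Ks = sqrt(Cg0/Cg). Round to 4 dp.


Ks = sqrt(Cg0 / Cg)
Ks = sqrt(15.51 / 5.38)
Ks = sqrt(2.8829)
Ks = 1.6979

1.6979


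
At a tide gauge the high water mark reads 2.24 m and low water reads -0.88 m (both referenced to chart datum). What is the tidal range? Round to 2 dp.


Tidal range = High water - Low water
Tidal range = 2.24 - (-0.88)
Tidal range = 3.12 m

3.12


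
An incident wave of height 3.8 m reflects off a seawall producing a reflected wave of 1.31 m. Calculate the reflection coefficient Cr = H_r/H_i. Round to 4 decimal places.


Cr = H_r / H_i
Cr = 1.31 / 3.8
Cr = 0.3447

0.3447


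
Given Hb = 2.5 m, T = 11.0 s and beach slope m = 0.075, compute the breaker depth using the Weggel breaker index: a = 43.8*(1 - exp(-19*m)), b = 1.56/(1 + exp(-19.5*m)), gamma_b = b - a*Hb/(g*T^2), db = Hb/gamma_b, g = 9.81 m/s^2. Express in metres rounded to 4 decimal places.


a = 43.8 * (1 - exp(-19 * m))
exp(-19 * 0.075) = exp(-1.4250) = 0.240508
a = 43.8 * (1 - 0.240508) = 33.265729
b = 1.56 / (1 + exp(-19.5 * m))
exp(-19.5 * 0.075) = exp(-1.4625) = 0.231656
b = 1.56 / (1 + 0.231656) = 1.266587
Hb / (g * T^2) = 2.5 / (9.81 * 11.0^2) = 2.5 / 1187.0100 = 0.00210613
gamma_b = b - a * Hb/(g*T^2) = 1.266587 - 33.265729 * 0.00210613 = 1.196525
db = Hb / gamma_b = 2.5 / 1.196525
db = 2.0894 m

2.0894


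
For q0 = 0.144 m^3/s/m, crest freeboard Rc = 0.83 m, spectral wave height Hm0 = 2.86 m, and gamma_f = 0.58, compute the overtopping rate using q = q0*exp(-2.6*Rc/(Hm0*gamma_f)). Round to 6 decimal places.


q = q0 * exp(-2.6 * Rc / (Hm0 * gamma_f))
Exponent = -2.6 * 0.83 / (2.86 * 0.58)
= -2.6 * 0.83 / 1.6588
= -1.300940
exp(-1.300940) = 0.272276
q = 0.144 * 0.272276
q = 0.039208 m^3/s/m

0.039208


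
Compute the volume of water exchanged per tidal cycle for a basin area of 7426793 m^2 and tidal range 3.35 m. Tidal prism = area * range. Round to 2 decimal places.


Tidal prism = Area * Tidal range
P = 7426793 * 3.35
P = 24879756.55 m^3

24879756.55


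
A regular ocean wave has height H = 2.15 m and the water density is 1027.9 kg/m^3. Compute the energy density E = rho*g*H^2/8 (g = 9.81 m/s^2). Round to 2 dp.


E = (1/8) * rho * g * H^2
E = (1/8) * 1027.9 * 9.81 * 2.15^2
E = 0.125 * 1027.9 * 9.81 * 4.6225
E = 5826.49 J/m^2

5826.49


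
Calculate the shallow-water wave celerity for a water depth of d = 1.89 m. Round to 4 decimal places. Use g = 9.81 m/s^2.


Using the shallow-water approximation:
C = sqrt(g * d) = sqrt(9.81 * 1.89)
C = sqrt(18.5409)
C = 4.3059 m/s

4.3059


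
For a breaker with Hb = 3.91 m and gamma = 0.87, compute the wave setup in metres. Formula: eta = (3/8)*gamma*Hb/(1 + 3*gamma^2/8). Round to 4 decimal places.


eta = (3/8) * gamma * Hb / (1 + 3*gamma^2/8)
Numerator = (3/8) * 0.87 * 3.91 = 1.275637
Denominator = 1 + 3*0.87^2/8 = 1 + 0.283838 = 1.283838
eta = 1.275637 / 1.283838
eta = 0.9936 m

0.9936


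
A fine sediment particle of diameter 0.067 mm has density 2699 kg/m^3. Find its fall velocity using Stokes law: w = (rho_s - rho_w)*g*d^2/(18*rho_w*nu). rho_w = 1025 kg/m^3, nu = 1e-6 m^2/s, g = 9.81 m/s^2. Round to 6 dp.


w = (rho_s - rho_w) * g * d^2 / (18 * rho_w * nu)
d = 0.067 mm = 0.000067 m
rho_s - rho_w = 2699 - 1025 = 1674
Numerator = 1674 * 9.81 * (0.000067)^2 = 0.000073718089
Denominator = 18 * 1025 * 1e-6 = 0.018450
w = 0.003996 m/s

0.003996


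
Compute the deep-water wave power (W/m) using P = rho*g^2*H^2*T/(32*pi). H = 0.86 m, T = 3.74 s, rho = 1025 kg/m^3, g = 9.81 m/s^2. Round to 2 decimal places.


P = rho * g^2 * H^2 * T / (32 * pi)
P = 1025 * 9.81^2 * 0.86^2 * 3.74 / (32 * pi)
P = 1025 * 96.2361 * 0.7396 * 3.74 / 100.53096
P = 2714.13 W/m

2714.13


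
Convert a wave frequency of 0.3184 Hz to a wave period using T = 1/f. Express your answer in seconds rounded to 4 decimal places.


T = 1 / f
T = 1 / 0.3184
T = 3.1407 s

3.1407


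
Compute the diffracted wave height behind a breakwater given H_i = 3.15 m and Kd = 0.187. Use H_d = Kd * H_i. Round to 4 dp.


H_d = Kd * H_i
H_d = 0.187 * 3.15
H_d = 0.5891 m

0.5891


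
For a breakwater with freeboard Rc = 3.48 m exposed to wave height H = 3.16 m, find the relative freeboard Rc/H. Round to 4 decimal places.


Relative freeboard = Rc / H
= 3.48 / 3.16
= 1.1013

1.1013


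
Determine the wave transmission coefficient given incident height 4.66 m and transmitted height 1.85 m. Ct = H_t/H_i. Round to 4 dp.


Ct = H_t / H_i
Ct = 1.85 / 4.66
Ct = 0.3970

0.3970


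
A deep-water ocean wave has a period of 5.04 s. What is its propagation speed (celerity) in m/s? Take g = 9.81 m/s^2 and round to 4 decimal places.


We use the deep-water celerity formula:
C = g * T / (2 * pi)
C = 9.81 * 5.04 / (2 * 3.14159...)
C = 49.442400 / 6.283185
C = 7.8690 m/s

7.8690


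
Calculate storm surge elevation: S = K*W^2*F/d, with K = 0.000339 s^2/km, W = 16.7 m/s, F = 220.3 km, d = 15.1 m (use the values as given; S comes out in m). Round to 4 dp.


S = K * W^2 * F / d
W^2 = 16.7^2 = 278.89
S = 0.000339 * 278.89 * 220.3 / 15.1
Numerator = 0.000339 * 278.89 * 220.3 = 20.827979
S = 20.827979 / 15.1 = 1.3793 m

1.3793


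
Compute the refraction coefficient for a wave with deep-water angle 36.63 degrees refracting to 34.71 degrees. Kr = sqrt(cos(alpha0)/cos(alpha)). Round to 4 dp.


Kr = sqrt(cos(alpha0) / cos(alpha))
cos(36.63) = 0.802505
cos(34.71) = 0.822045
Kr = sqrt(0.802505 / 0.822045)
Kr = sqrt(0.976231)
Kr = 0.9880

0.9880


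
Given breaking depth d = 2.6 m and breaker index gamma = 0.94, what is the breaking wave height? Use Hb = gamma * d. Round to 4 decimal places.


Hb = gamma * d
Hb = 0.94 * 2.6
Hb = 2.4440 m

2.4440


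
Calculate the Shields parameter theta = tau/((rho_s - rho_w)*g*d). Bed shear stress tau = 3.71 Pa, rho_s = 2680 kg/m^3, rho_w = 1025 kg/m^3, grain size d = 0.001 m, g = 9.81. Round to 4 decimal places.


theta = tau / ((rho_s - rho_w) * g * d)
rho_s - rho_w = 2680 - 1025 = 1655
Denominator = 1655 * 9.81 * 0.001 = 16.235550
theta = 3.71 / 16.235550
theta = 0.2285

0.2285


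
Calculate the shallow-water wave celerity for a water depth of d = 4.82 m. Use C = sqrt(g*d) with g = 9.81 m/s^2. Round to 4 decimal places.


Using the shallow-water approximation:
C = sqrt(g * d) = sqrt(9.81 * 4.82)
C = sqrt(47.2842)
C = 6.8764 m/s

6.8764


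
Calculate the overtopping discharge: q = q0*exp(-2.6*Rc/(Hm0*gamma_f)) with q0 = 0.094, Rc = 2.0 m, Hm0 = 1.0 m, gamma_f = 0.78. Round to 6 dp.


q = q0 * exp(-2.6 * Rc / (Hm0 * gamma_f))
Exponent = -2.6 * 2.0 / (1.0 * 0.78)
= -2.6 * 2.0 / 0.7800
= -6.666667
exp(-6.666667) = 0.001273
q = 0.094 * 0.001273
q = 0.000120 m^3/s/m

0.000120


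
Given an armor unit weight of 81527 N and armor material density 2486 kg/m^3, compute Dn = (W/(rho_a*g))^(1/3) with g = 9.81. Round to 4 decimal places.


V = W / (rho_a * g)
V = 81527 / (2486 * 9.81)
V = 81527 / 24387.66
V = 3.342961 m^3
Dn = V^(1/3) = 3.342961^(1/3)
Dn = 1.4952 m

1.4952


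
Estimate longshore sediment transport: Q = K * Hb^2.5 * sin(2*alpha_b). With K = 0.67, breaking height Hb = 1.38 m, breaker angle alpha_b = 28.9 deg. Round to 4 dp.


Q = K * Hb^2.5 * sin(2 * alpha_b)
Hb^2.5 = 1.38^2.5 = 2.237163
sin(2 * 28.9) = sin(57.8) = 0.846193
Q = 0.67 * 2.237163 * 0.846193
Q = 1.2684 m^3/s

1.2684


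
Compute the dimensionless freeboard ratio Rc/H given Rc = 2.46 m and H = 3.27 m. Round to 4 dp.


Relative freeboard = Rc / H
= 2.46 / 3.27
= 0.7523

0.7523


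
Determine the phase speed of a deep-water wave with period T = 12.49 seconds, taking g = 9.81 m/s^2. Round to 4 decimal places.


We use the deep-water celerity formula:
C = g * T / (2 * pi)
C = 9.81 * 12.49 / (2 * 3.14159...)
C = 122.526900 / 6.283185
C = 19.5008 m/s

19.5008


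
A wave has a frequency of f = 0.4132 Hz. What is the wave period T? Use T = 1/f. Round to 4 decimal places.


T = 1 / f
T = 1 / 0.4132
T = 2.4201 s

2.4201


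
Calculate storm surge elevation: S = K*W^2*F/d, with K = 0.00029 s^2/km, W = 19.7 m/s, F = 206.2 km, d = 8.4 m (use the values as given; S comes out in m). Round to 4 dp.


S = K * W^2 * F / d
W^2 = 19.7^2 = 388.09
S = 0.00029 * 388.09 * 206.2 / 8.4
Numerator = 0.00029 * 388.09 * 206.2 = 23.207006
S = 23.207006 / 8.4 = 2.7627 m

2.7627


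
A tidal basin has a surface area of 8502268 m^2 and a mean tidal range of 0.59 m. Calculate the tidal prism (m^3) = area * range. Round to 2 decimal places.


Tidal prism = Area * Tidal range
P = 8502268 * 0.59
P = 5016338.12 m^3

5016338.12


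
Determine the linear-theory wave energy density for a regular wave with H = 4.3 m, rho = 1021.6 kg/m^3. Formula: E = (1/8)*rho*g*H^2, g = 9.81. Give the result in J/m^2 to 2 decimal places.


E = (1/8) * rho * g * H^2
E = (1/8) * 1021.6 * 9.81 * 4.3^2
E = 0.125 * 1021.6 * 9.81 * 18.4900
E = 23163.11 J/m^2

23163.11


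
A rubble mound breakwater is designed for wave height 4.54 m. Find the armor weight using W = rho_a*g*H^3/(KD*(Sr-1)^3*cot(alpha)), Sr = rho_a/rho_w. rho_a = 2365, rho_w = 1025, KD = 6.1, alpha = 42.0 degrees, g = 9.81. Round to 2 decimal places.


Sr = rho_a / rho_w = 2365 / 1025 = 2.307317
(Sr - 1) = 1.307317
(Sr - 1)^3 = 2.234307
cot(42.0) = 1 / tan(42.0) = 1 / 0.900404 = 1.110613
Numerator = 2365 * 9.81 * 4.54^3 = 2171039.4296
Denominator = 6.1 * 2.234307 * 1.110613 = 15.136839
W = 2171039.4296 / 15.136839
W = 143427.53 N

143427.53


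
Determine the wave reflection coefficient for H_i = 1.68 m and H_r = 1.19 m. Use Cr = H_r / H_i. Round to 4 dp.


Cr = H_r / H_i
Cr = 1.19 / 1.68
Cr = 0.7083

0.7083


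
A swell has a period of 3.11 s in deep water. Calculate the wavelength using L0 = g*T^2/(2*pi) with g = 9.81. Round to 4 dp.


L0 = g * T^2 / (2 * pi)
L0 = 9.81 * 3.11^2 / (2 * pi)
L0 = 9.81 * 9.6721 / 6.28319
L0 = 94.8833 / 6.28319
L0 = 15.1011 m

15.1011


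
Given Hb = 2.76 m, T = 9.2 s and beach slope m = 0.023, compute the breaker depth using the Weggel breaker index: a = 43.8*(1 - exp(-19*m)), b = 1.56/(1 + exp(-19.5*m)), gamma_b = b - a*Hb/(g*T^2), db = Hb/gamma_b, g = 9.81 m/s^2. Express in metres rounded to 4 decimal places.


a = 43.8 * (1 - exp(-19 * m))
exp(-19 * 0.023) = exp(-0.4370) = 0.645971
a = 43.8 * (1 - 0.645971) = 15.506451
b = 1.56 / (1 + exp(-19.5 * m))
exp(-19.5 * 0.023) = exp(-0.4485) = 0.638585
b = 1.56 / (1 + 0.638585) = 0.952041
Hb / (g * T^2) = 2.76 / (9.81 * 9.2^2) = 2.76 / 830.3184 = 0.00332403
gamma_b = b - a * Hb/(g*T^2) = 0.952041 - 15.506451 * 0.00332403 = 0.900497
db = Hb / gamma_b = 2.76 / 0.900497
db = 3.0650 m

3.0650


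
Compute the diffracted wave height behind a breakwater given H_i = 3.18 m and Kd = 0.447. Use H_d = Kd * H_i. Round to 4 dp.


H_d = Kd * H_i
H_d = 0.447 * 3.18
H_d = 1.4215 m

1.4215


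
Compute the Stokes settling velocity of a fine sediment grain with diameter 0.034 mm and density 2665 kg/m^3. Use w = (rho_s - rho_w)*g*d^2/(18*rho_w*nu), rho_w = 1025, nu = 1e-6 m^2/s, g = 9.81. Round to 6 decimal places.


w = (rho_s - rho_w) * g * d^2 / (18 * rho_w * nu)
d = 0.034 mm = 0.000034 m
rho_s - rho_w = 2665 - 1025 = 1640
Numerator = 1640 * 9.81 * (0.000034)^2 = 0.000018598190
Denominator = 18 * 1025 * 1e-6 = 0.018450
w = 0.001008 m/s

0.001008


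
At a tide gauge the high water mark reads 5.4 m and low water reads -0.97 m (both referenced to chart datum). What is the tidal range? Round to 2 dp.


Tidal range = High water - Low water
Tidal range = 5.4 - (-0.97)
Tidal range = 6.37 m

6.37


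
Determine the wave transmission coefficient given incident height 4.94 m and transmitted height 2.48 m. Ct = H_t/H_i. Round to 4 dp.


Ct = H_t / H_i
Ct = 2.48 / 4.94
Ct = 0.5020

0.5020


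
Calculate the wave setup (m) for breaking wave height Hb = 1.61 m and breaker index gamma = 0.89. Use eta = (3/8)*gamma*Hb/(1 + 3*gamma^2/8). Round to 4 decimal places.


eta = (3/8) * gamma * Hb / (1 + 3*gamma^2/8)
Numerator = (3/8) * 0.89 * 1.61 = 0.537338
Denominator = 1 + 3*0.89^2/8 = 1 + 0.297038 = 1.297038
eta = 0.537338 / 1.297038
eta = 0.4143 m

0.4143


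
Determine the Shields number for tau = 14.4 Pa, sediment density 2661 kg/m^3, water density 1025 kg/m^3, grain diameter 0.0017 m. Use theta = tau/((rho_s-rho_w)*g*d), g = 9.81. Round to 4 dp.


theta = tau / ((rho_s - rho_w) * g * d)
rho_s - rho_w = 2661 - 1025 = 1636
Denominator = 1636 * 9.81 * 0.0017 = 27.283572
theta = 14.4 / 27.283572
theta = 0.5278

0.5278


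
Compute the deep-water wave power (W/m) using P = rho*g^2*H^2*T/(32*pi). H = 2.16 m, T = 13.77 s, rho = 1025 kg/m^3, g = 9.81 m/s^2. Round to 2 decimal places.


P = rho * g^2 * H^2 * T / (32 * pi)
P = 1025 * 9.81^2 * 2.16^2 * 13.77 / (32 * pi)
P = 1025 * 96.2361 * 4.6656 * 13.77 / 100.53096
P = 63038.15 W/m

63038.15


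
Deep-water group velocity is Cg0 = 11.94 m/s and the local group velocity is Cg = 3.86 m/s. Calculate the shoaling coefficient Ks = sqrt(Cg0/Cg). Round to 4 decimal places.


Ks = sqrt(Cg0 / Cg)
Ks = sqrt(11.94 / 3.86)
Ks = sqrt(3.0933)
Ks = 1.7588

1.7588


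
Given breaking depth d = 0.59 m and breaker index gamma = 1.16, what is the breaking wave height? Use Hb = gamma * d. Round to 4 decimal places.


Hb = gamma * d
Hb = 1.16 * 0.59
Hb = 0.6844 m

0.6844
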